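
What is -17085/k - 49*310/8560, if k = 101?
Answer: -14778179/86456 ≈ -170.93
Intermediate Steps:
-17085/k - 49*310/8560 = -17085/101 - 49*310/8560 = -17085*1/101 - 15190*1/8560 = -17085/101 - 1519/856 = -14778179/86456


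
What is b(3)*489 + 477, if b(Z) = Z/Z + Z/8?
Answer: 9195/8 ≈ 1149.4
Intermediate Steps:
b(Z) = 1 + Z/8 (b(Z) = 1 + Z*(1/8) = 1 + Z/8)
b(3)*489 + 477 = (1 + (1/8)*3)*489 + 477 = (1 + 3/8)*489 + 477 = (11/8)*489 + 477 = 5379/8 + 477 = 9195/8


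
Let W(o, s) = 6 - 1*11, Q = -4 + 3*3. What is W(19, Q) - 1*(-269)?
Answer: 264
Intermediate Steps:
Q = 5 (Q = -4 + 9 = 5)
W(o, s) = -5 (W(o, s) = 6 - 11 = -5)
W(19, Q) - 1*(-269) = -5 - 1*(-269) = -5 + 269 = 264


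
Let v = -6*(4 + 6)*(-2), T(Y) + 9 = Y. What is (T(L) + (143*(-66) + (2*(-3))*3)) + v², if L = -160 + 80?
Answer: 4855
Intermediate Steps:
L = -80
T(Y) = -9 + Y
v = 120 (v = -6*10*(-2) = -60*(-2) = 120)
(T(L) + (143*(-66) + (2*(-3))*3)) + v² = ((-9 - 80) + (143*(-66) + (2*(-3))*3)) + 120² = (-89 + (-9438 - 6*3)) + 14400 = (-89 + (-9438 - 18)) + 14400 = (-89 - 9456) + 14400 = -9545 + 14400 = 4855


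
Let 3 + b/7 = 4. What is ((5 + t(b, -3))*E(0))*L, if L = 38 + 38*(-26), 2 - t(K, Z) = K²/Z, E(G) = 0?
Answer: 0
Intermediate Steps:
b = 7 (b = -21 + 7*4 = -21 + 28 = 7)
t(K, Z) = 2 - K²/Z
L = -950 (L = 38 - 988 = -950)
((5 + t(b, -3))*E(0))*L = ((5 + (2 - 1*7²/(-3)))*0)*(-950) = ((5 + (2 - 1*49*(-⅓)))*0)*(-950) = ((5 + (2 + 49/3))*0)*(-950) = ((5 + 55/3)*0)*(-950) = ((70/3)*0)*(-950) = 0*(-950) = 0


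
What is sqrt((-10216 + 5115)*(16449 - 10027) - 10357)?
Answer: I*sqrt(32768979) ≈ 5724.4*I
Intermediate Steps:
sqrt((-10216 + 5115)*(16449 - 10027) - 10357) = sqrt(-5101*6422 - 10357) = sqrt(-32758622 - 10357) = sqrt(-32768979) = I*sqrt(32768979)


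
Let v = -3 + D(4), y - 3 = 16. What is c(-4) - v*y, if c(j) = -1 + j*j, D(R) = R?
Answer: -4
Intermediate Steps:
y = 19 (y = 3 + 16 = 19)
v = 1 (v = -3 + 4 = 1)
c(j) = -1 + j²
c(-4) - v*y = (-1 + (-4)²) - 19 = (-1 + 16) - 1*19 = 15 - 19 = -4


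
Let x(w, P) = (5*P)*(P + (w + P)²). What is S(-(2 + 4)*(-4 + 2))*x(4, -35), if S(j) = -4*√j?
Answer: 1296400*√3 ≈ 2.2454e+6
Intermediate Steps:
x(w, P) = 5*P*(P + (P + w)²) (x(w, P) = (5*P)*(P + (P + w)²) = 5*P*(P + (P + w)²))
S(-(2 + 4)*(-4 + 2))*x(4, -35) = (-4*√(-(-4 + 2)*(2 + 4)))*(5*(-35)*(-35 + (-35 + 4)²)) = (-4*√12)*(5*(-35)*(-35 + (-31)²)) = (-4*√12)*(5*(-35)*(-35 + 961)) = (-8*√3)*(5*(-35)*926) = -8*√3*(-162050) = 1296400*√3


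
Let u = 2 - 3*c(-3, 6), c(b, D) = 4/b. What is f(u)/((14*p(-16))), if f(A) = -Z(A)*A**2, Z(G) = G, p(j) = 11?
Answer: -108/77 ≈ -1.4026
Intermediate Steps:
u = 6 (u = 2 - 12/(-3) = 2 - 12*(-1)/3 = 2 - 3*(-4/3) = 2 + 4 = 6)
f(A) = -A**3 (f(A) = -A*A**2 = -A**3)
f(u)/((14*p(-16))) = (-1*6**3)/((14*11)) = -1*216/154 = -216*1/154 = -108/77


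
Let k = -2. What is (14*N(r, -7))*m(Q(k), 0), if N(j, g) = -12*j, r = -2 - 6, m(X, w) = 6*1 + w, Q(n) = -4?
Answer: 8064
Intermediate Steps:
m(X, w) = 6 + w
r = -8
(14*N(r, -7))*m(Q(k), 0) = (14*(-12*(-8)))*(6 + 0) = (14*96)*6 = 1344*6 = 8064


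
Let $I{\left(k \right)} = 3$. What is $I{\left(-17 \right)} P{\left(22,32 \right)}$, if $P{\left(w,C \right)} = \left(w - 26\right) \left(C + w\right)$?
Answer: $-648$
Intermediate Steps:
$P{\left(w,C \right)} = \left(-26 + w\right) \left(C + w\right)$
$I{\left(-17 \right)} P{\left(22,32 \right)} = 3 \left(22^{2} - 832 - 572 + 32 \cdot 22\right) = 3 \left(484 - 832 - 572 + 704\right) = 3 \left(-216\right) = -648$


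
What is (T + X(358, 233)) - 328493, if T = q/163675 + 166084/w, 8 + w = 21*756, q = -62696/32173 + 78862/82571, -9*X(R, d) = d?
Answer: -1019958888241369476289679/3104818077765603015 ≈ -3.2851e+5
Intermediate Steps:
X(R, d) = -d/9
q = -2639644290/2656556783 (q = -62696*1/32173 + 78862*(1/82571) = -62696/32173 + 78862/82571 = -2639644290/2656556783 ≈ -0.99363)
w = 15868 (w = -8 + 21*756 = -8 + 15876 = 15868)
T = 3610763146915799419/344979786418400335 (T = -2639644290/2656556783/163675 + 166084/15868 = -2639644290/2656556783*1/163675 + 166084*(1/15868) = -527928858/86962386291505 + 41521/3967 = 3610763146915799419/344979786418400335 ≈ 10.467)
(T + X(358, 233)) - 328493 = (3610763146915799419/344979786418400335 - ⅑*233) - 328493 = (3610763146915799419/344979786418400335 - 233/9) - 328493 = -47883421913245083284/3104818077765603015 - 328493 = -1019958888241369476289679/3104818077765603015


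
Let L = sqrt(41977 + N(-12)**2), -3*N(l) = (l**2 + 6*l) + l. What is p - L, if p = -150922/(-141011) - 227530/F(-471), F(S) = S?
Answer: 32155317092/66416181 - sqrt(42377) ≈ 278.29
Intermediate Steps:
N(l) = -7*l/3 - l**2/3 (N(l) = -((l**2 + 6*l) + l)/3 = -(l**2 + 7*l)/3 = -7*l/3 - l**2/3)
L = sqrt(42377) (L = sqrt(41977 + (-1/3*(-12)*(7 - 12))**2) = sqrt(41977 + (-1/3*(-12)*(-5))**2) = sqrt(41977 + (-20)**2) = sqrt(41977 + 400) = sqrt(42377) ≈ 205.86)
p = 32155317092/66416181 (p = -150922/(-141011) - 227530/(-471) = -150922*(-1/141011) - 227530*(-1/471) = 150922/141011 + 227530/471 = 32155317092/66416181 ≈ 484.15)
p - L = 32155317092/66416181 - sqrt(42377)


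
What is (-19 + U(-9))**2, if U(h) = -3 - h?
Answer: 169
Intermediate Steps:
(-19 + U(-9))**2 = (-19 + (-3 - 1*(-9)))**2 = (-19 + (-3 + 9))**2 = (-19 + 6)**2 = (-13)**2 = 169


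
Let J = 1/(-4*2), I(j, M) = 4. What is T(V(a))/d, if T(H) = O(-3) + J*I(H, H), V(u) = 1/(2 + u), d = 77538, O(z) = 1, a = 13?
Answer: 1/155076 ≈ 6.4484e-6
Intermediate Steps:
J = -⅛ (J = 1/(-8) = -⅛ ≈ -0.12500)
T(H) = ½ (T(H) = 1 - ⅛*4 = 1 - ½ = ½)
T(V(a))/d = (½)/77538 = (½)*(1/77538) = 1/155076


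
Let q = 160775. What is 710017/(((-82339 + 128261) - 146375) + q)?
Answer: 710017/60322 ≈ 11.770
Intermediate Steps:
710017/(((-82339 + 128261) - 146375) + q) = 710017/(((-82339 + 128261) - 146375) + 160775) = 710017/((45922 - 146375) + 160775) = 710017/(-100453 + 160775) = 710017/60322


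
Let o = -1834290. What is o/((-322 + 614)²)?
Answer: -917145/42632 ≈ -21.513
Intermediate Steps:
o/((-322 + 614)²) = -1834290/(-322 + 614)² = -1834290/(292²) = -1834290/85264 = -1834290*1/85264 = -917145/42632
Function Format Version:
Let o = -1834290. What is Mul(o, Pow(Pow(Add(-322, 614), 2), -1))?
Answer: Rational(-917145, 42632) ≈ -21.513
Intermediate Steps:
Mul(o, Pow(Pow(Add(-322, 614), 2), -1)) = Mul(-1834290, Pow(Pow(Add(-322, 614), 2), -1)) = Mul(-1834290, Pow(Pow(292, 2), -1)) = Mul(-1834290, Pow(85264, -1)) = Mul(-1834290, Rational(1, 85264)) = Rational(-917145, 42632)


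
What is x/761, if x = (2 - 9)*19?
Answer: -133/761 ≈ -0.17477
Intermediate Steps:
x = -133 (x = -7*19 = -133)
x/761 = -133/761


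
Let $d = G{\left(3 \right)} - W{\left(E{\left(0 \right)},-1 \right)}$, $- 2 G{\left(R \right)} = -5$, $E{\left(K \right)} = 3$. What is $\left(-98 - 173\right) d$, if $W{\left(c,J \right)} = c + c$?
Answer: $\frac{1897}{2} \approx 948.5$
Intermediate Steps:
$W{\left(c,J \right)} = 2 c$
$G{\left(R \right)} = \frac{5}{2}$ ($G{\left(R \right)} = \left(- \frac{1}{2}\right) \left(-5\right) = \frac{5}{2}$)
$d = - \frac{7}{2}$ ($d = \frac{5}{2} - 2 \cdot 3 = \frac{5}{2} - 6 = - \frac{7}{2} \approx -3.5$)
$\left(-98 - 173\right) d = \left(-98 - 173\right) \left(- \frac{7}{2}\right) = \left(-271\right) \left(- \frac{7}{2}\right) = \frac{1897}{2}$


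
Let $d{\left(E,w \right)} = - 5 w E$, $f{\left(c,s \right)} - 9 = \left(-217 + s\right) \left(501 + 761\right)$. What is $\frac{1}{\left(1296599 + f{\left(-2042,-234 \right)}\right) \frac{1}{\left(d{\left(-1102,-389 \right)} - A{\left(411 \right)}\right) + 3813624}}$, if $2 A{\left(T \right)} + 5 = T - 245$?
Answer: $\frac{3340307}{1454892} \approx 2.2959$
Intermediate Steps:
$A{\left(T \right)} = -125 + \frac{T}{2}$ ($A{\left(T \right)} = - \frac{5}{2} + \frac{T - 245}{2} = - \frac{5}{2} + \frac{-245 + T}{2} = - \frac{5}{2} + \left(- \frac{245}{2} + \frac{T}{2}\right) = -125 + \frac{T}{2}$)
$f{\left(c,s \right)} = -273845 + 1262 s$ ($f{\left(c,s \right)} = 9 + \left(-217 + s\right) \left(501 + 761\right) = 9 + \left(-217 + s\right) 1262 = 9 + \left(-273854 + 1262 s\right) = -273845 + 1262 s$)
$d{\left(E,w \right)} = - 5 E w$
$\frac{1}{\left(1296599 + f{\left(-2042,-234 \right)}\right) \frac{1}{\left(d{\left(-1102,-389 \right)} - A{\left(411 \right)}\right) + 3813624}} = \frac{1}{\left(1296599 + \left(-273845 + 1262 \left(-234\right)\right)\right) \frac{1}{\left(\left(-5\right) \left(-1102\right) \left(-389\right) - \left(-125 + \frac{1}{2} \cdot 411\right)\right) + 3813624}} = \frac{1}{\left(1296599 - 569153\right) \frac{1}{\left(-2143390 - \left(-125 + \frac{411}{2}\right)\right) + 3813624}} = \frac{1}{\left(1296599 - 569153\right) \frac{1}{\left(-2143390 - \frac{161}{2}\right) + 3813624}} = \frac{1}{727446 \frac{1}{\left(-2143390 - \frac{161}{2}\right) + 3813624}} = \frac{1}{727446 \frac{1}{- \frac{4286941}{2} + 3813624}} = \frac{1}{727446 \frac{1}{\frac{3340307}{2}}} = \frac{1}{727446 \cdot \frac{2}{3340307}} = \frac{1}{\frac{1454892}{3340307}} = \frac{3340307}{1454892}$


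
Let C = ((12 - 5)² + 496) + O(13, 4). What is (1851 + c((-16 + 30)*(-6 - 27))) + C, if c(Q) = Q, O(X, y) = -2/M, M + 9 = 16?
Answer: 13536/7 ≈ 1933.7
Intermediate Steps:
M = 7 (M = -9 + 16 = 7)
O(X, y) = -2/7
C = 3813/7 (C = ((12 - 5)² + 496) - 2/7 = (7² + 496) - 2/7 = (49 + 496) - 2/7 = 545 - 2/7 = 3813/7 ≈ 544.71)
(1851 + c((-16 + 30)*(-6 - 27))) + C = (1851 + (-16 + 30)*(-6 - 27)) + 3813/7 = (1851 + 14*(-33)) + 3813/7 = (1851 - 462) + 3813/7 = 1389 + 3813/7 = 13536/7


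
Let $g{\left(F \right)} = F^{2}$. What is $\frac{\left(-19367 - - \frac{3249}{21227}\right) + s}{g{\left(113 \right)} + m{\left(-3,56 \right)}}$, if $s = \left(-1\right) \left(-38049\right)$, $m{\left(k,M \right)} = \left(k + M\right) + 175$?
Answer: $\frac{9672343}{6728959} \approx 1.4374$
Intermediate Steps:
$m{\left(k,M \right)} = 175 + M + k$ ($m{\left(k,M \right)} = \left(M + k\right) + 175 = 175 + M + k$)
$s = 38049$
$\frac{\left(-19367 - - \frac{3249}{21227}\right) + s}{g{\left(113 \right)} + m{\left(-3,56 \right)}} = \frac{\left(-19367 - - \frac{3249}{21227}\right) + 38049}{113^{2} + \left(175 + 56 - 3\right)} = \frac{\left(-19367 - \left(-3249\right) \frac{1}{21227}\right) + 38049}{12769 + 228} = \frac{\left(-19367 - - \frac{3249}{21227}\right) + 38049}{12997} = \left(\left(-19367 + \frac{3249}{21227}\right) + 38049\right) \frac{1}{12997} = \left(- \frac{411100060}{21227} + 38049\right) \frac{1}{12997} = \frac{396566063}{21227} \cdot \frac{1}{12997} = \frac{9672343}{6728959}$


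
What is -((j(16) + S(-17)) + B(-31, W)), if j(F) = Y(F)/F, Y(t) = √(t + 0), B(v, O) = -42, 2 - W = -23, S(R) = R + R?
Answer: 303/4 ≈ 75.750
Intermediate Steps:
S(R) = 2*R
W = 25 (W = 2 - 1*(-23) = 2 + 23 = 25)
Y(t) = √t
j(F) = F^(-½) (j(F) = √F/F = F^(-½))
-((j(16) + S(-17)) + B(-31, W)) = -((16^(-½) + 2*(-17)) - 42) = -((¼ - 34) - 42) = -(-135/4 - 42) = -1*(-303/4) = 303/4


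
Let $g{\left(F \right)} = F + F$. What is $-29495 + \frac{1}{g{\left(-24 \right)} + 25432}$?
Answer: $- \frac{748701079}{25384} \approx -29495.0$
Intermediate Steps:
$g{\left(F \right)} = 2 F$
$-29495 + \frac{1}{g{\left(-24 \right)} + 25432} = -29495 + \frac{1}{2 \left(-24\right) + 25432} = -29495 + \frac{1}{-48 + 25432} = -29495 + \frac{1}{25384} = - \frac{748701079}{25384}$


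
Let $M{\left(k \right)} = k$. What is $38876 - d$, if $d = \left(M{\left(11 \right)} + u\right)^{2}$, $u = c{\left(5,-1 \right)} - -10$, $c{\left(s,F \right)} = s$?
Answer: $38200$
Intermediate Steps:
$u = 15$ ($u = 5 - -10 = 5 + 10 = 15$)
$d = 676$ ($d = \left(11 + 15\right)^{2} = 26^{2} = 676$)
$38876 - d = 38876 - 676 = 38200$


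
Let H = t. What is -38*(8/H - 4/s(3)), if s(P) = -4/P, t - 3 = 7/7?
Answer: -190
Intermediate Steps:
t = 4 (t = 3 + 7/7 = 3 + 7*(⅐) = 3 + 1 = 4)
H = 4
-38*(8/H - 4/s(3)) = -38*(8/4 - 4/((-4/3))) = -38*(8*(¼) - 4/((-4*⅓))) = -38*(2 - 4/(-4/3)) = -38*(2 - 4*(-¾)) = -38*(2 + 3) = -38*5 = -190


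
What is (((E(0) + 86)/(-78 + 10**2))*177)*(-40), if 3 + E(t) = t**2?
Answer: -293820/11 ≈ -26711.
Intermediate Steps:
E(t) = -3 + t**2
(((E(0) + 86)/(-78 + 10**2))*177)*(-40) = ((((-3 + 0**2) + 86)/(-78 + 10**2))*177)*(-40) = ((((-3 + 0) + 86)/(-78 + 100))*177)*(-40) = (((-3 + 86)/22)*177)*(-40) = ((83*(1/22))*177)*(-40) = ((83/22)*177)*(-40) = (14691/22)*(-40) = -293820/11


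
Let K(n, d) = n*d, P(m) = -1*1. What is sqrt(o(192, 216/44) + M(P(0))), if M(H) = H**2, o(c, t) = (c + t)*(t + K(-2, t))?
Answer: I*sqrt(116843)/11 ≈ 31.075*I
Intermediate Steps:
P(m) = -1
K(n, d) = d*n
o(c, t) = -t*(c + t) (o(c, t) = (c + t)*(t + t*(-2)) = (c + t)*(t - 2*t) = (c + t)*(-t) = -t*(c + t))
sqrt(o(192, 216/44) + M(P(0))) = sqrt((216/44)*(-1*192 - 216/44) + (-1)**2) = sqrt((216*(1/44))*(-192 - 216/44) + 1) = sqrt(54*(-192 - 1*54/11)/11 + 1) = sqrt(54*(-192 - 54/11)/11 + 1) = sqrt((54/11)*(-2166/11) + 1) = sqrt(-116964/121 + 1) = sqrt(-116843/121) = I*sqrt(116843)/11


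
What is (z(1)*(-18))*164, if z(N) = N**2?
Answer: -2952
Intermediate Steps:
(z(1)*(-18))*164 = (1**2*(-18))*164 = (1*(-18))*164 = -18*164 = -2952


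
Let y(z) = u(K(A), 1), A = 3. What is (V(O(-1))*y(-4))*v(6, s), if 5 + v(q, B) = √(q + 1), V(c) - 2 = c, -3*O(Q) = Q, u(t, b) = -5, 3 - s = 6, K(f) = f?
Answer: 175/3 - 35*√7/3 ≈ 27.466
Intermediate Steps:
s = -3 (s = 3 - 1*6 = 3 - 6 = -3)
O(Q) = -Q/3
V(c) = 2 + c
v(q, B) = -5 + √(1 + q) (v(q, B) = -5 + √(q + 1) = -5 + √(1 + q))
y(z) = -5
(V(O(-1))*y(-4))*v(6, s) = ((2 - ⅓*(-1))*(-5))*(-5 + √(1 + 6)) = ((2 + ⅓)*(-5))*(-5 + √7) = ((7/3)*(-5))*(-5 + √7) = -35*(-5 + √7)/3 = 175/3 - 35*√7/3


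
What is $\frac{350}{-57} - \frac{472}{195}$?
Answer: $- \frac{31718}{3705} \approx -8.5609$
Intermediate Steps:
$\frac{350}{-57} - \frac{472}{195} = 350 \left(- \frac{1}{57}\right) - \frac{472}{195} = - \frac{350}{57} - \frac{472}{195} = - \frac{31718}{3705}$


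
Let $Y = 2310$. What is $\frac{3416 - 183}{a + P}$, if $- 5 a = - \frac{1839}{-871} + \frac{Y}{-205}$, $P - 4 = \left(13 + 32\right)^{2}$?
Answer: $\frac{577268315}{362615098} \approx 1.592$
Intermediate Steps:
$P = 2029$ ($P = 4 + \left(13 + 32\right)^{2} = 4 + 45^{2} = 4 + 2025 = 2029$)
$a = \frac{327003}{178555}$ ($a = - \frac{- \frac{1839}{-871} + \frac{2310}{-205}}{5} = - \frac{\left(-1839\right) \left(- \frac{1}{871}\right) + 2310 \left(- \frac{1}{205}\right)}{5} = - \frac{\frac{1839}{871} - \frac{462}{41}}{5} = \left(- \frac{1}{5}\right) \left(- \frac{327003}{35711}\right) = \frac{327003}{178555} \approx 1.8314$)
$\frac{3416 - 183}{a + P} = \frac{3416 - 183}{\frac{327003}{178555} + 2029} = \frac{3233}{\frac{362615098}{178555}} = 3233 \cdot \frac{178555}{362615098} = \frac{577268315}{362615098}$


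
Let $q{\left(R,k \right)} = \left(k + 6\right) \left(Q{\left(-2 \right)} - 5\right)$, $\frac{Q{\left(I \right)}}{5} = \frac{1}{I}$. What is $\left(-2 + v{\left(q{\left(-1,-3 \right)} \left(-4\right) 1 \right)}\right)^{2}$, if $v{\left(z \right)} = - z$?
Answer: $8464$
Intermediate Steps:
$Q{\left(I \right)} = \frac{5}{I}$
$q{\left(R,k \right)} = -45 - \frac{15 k}{2}$ ($q{\left(R,k \right)} = \left(k + 6\right) \left(\frac{5}{-2} - 5\right) = \left(6 + k\right) \left(5 \left(- \frac{1}{2}\right) - 5\right) = \left(6 + k\right) \left(- \frac{5}{2} - 5\right) = \left(6 + k\right) \left(- \frac{15}{2}\right) = -45 - \frac{15 k}{2}$)
$\left(-2 + v{\left(q{\left(-1,-3 \right)} \left(-4\right) 1 \right)}\right)^{2} = \left(-2 - \left(-45 - - \frac{45}{2}\right) \left(-4\right) 1\right)^{2} = \left(-2 - \left(-45 + \frac{45}{2}\right) \left(-4\right) 1\right)^{2} = \left(-2 - \left(- \frac{45}{2}\right) \left(-4\right) 1\right)^{2} = \left(-2 - 90 \cdot 1\right)^{2} = \left(-2 - 90\right)^{2} = \left(-92\right)^{2} = 8464$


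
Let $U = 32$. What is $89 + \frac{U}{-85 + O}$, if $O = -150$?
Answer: $\frac{20883}{235} \approx 88.864$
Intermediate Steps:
$89 + \frac{U}{-85 + O} = 89 + \frac{1}{-85 - 150} \cdot 32 = 89 + \frac{1}{-235} \cdot 32 = 89 - \frac{32}{235} = \frac{20883}{235}$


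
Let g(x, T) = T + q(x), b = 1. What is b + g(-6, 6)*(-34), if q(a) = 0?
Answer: -203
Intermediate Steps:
g(x, T) = T (g(x, T) = T + 0 = T)
b + g(-6, 6)*(-34) = 1 + 6*(-34) = 1 - 204 = -203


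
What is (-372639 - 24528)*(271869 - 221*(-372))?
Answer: -140629288527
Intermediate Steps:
(-372639 - 24528)*(271869 - 221*(-372)) = -397167*(271869 + 82212) = -397167*354081 = -140629288527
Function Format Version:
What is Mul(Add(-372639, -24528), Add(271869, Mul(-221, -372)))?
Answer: -140629288527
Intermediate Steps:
Mul(Add(-372639, -24528), Add(271869, Mul(-221, -372))) = Mul(-397167, Add(271869, 82212)) = Mul(-397167, 354081) = -140629288527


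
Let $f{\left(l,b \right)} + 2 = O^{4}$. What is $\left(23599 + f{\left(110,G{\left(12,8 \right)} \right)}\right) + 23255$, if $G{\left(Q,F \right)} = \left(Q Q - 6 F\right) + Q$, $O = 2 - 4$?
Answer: $46868$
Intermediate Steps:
$O = -2$ ($O = 2 - 4 = -2$)
$G{\left(Q,F \right)} = Q + Q^{2} - 6 F$ ($G{\left(Q,F \right)} = \left(Q^{2} - 6 F\right) + Q = Q + Q^{2} - 6 F$)
$f{\left(l,b \right)} = 14$ ($f{\left(l,b \right)} = -2 + \left(-2\right)^{4} = -2 + 16 = 14$)
$\left(23599 + f{\left(110,G{\left(12,8 \right)} \right)}\right) + 23255 = \left(23599 + 14\right) + 23255 = 23613 + 23255 = 46868$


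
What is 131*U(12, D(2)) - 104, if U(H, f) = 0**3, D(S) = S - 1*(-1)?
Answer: -104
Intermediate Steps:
D(S) = 1 + S (D(S) = S + 1 = 1 + S)
U(H, f) = 0
131*U(12, D(2)) - 104 = 131*0 - 104 = 0 - 104 = -104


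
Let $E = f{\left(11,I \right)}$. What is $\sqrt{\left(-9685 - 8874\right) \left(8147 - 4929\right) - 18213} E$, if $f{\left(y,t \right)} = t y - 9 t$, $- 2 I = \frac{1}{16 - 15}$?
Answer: $- 5 i \sqrt{2389643} \approx - 7729.2 i$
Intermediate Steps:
$I = - \frac{1}{2}$ ($I = - \frac{1}{2 \left(16 - 15\right)} = - \frac{1}{2 \cdot 1} = \left(- \frac{1}{2}\right) 1 = - \frac{1}{2} \approx -0.5$)
$f{\left(y,t \right)} = - 9 t + t y$
$E = -1$ ($E = - \frac{-9 + 11}{2} = \left(- \frac{1}{2}\right) 2 = -1$)
$\sqrt{\left(-9685 - 8874\right) \left(8147 - 4929\right) - 18213} E = \sqrt{\left(-9685 - 8874\right) \left(8147 - 4929\right) - 18213} \left(-1\right) = \sqrt{\left(-18559\right) 3218 - 18213} \left(-1\right) = \sqrt{-59722862 - 18213} \left(-1\right) = \sqrt{-59741075} \left(-1\right) = 5 i \sqrt{2389643} \left(-1\right) = - 5 i \sqrt{2389643}$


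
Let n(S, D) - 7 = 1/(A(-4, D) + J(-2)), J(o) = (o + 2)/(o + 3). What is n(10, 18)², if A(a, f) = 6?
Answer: 1849/36 ≈ 51.361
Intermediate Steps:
J(o) = (2 + o)/(3 + o)
n(S, D) = 43/6 (n(S, D) = 7 + 1/(6 + (2 - 2)/(3 - 2)) = 7 + 1/(6 + 0/1) = 7 + 1/(6 + 1*0) = 7 + 1/(6 + 0) = 7 + 1/6 = 7 + ⅙ = 43/6)
n(10, 18)² = (43/6)² = 1849/36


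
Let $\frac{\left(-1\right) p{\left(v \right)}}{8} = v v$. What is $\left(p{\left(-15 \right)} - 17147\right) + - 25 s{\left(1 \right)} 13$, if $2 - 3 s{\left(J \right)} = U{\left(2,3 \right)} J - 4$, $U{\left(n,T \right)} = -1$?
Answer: $- \frac{59116}{3} \approx -19705.0$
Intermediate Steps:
$p{\left(v \right)} = - 8 v^{2}$ ($p{\left(v \right)} = - 8 v v = - 8 v^{2}$)
$s{\left(J \right)} = 2 + \frac{J}{3}$ ($s{\left(J \right)} = \frac{2}{3} - \frac{- J - 4}{3} = \frac{2}{3} - \frac{-4 - J}{3} = \frac{2}{3} + \left(\frac{4}{3} + \frac{J}{3}\right) = 2 + \frac{J}{3}$)
$\left(p{\left(-15 \right)} - 17147\right) + - 25 s{\left(1 \right)} 13 = \left(- 8 \left(-15\right)^{2} - 17147\right) + - 25 \left(2 + \frac{1}{3} \cdot 1\right) 13 = \left(\left(-8\right) 225 - 17147\right) + - 25 \left(2 + \frac{1}{3}\right) 13 = \left(-1800 - 17147\right) + \left(-25\right) \frac{7}{3} \cdot 13 = -18947 - \frac{2275}{3} = - \frac{59116}{3}$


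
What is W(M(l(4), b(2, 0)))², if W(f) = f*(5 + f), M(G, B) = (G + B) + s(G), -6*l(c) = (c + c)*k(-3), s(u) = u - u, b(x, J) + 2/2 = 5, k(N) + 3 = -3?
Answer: 41616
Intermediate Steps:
k(N) = -6 (k(N) = -3 - 3 = -6)
b(x, J) = 4 (b(x, J) = -1 + 5 = 4)
s(u) = 0
l(c) = 2*c (l(c) = -(c + c)*(-6)/6 = -2*c*(-6)/6 = -(-2)*c = 2*c)
M(G, B) = B + G (M(G, B) = (G + B) + 0 = (B + G) + 0 = B + G)
W(M(l(4), b(2, 0)))² = ((4 + 2*4)*(5 + (4 + 2*4)))² = ((4 + 8)*(5 + (4 + 8)))² = (12*(5 + 12))² = (12*17)² = 204² = 41616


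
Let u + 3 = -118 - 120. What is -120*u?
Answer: 28920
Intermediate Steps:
u = -241 (u = -3 + (-118 - 120) = -3 - 238 = -241)
-120*u = -120*(-241) = 28920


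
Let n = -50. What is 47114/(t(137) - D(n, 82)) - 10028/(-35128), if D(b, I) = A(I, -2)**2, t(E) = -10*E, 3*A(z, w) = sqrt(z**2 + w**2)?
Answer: -1838008963/83683678 ≈ -21.964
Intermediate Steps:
A(z, w) = sqrt(w**2 + z**2)/3 (A(z, w) = sqrt(z**2 + w**2)/3 = sqrt(w**2 + z**2)/3)
D(b, I) = 4/9 + I**2/9 (D(b, I) = (sqrt((-2)**2 + I**2)/3)**2 = (sqrt(4 + I**2)/3)**2 = 4/9 + I**2/9)
47114/(t(137) - D(n, 82)) - 10028/(-35128) = 47114/(-10*137 - (4/9 + (1/9)*82**2)) - 10028/(-35128) = 47114/(-1370 - (4/9 + (1/9)*6724)) - 10028*(-1/35128) = 47114/(-1370 - (4/9 + 6724/9)) + 2507/8782 = 47114/(-1370 - 1*6728/9) + 2507/8782 = 47114/(-1370 - 6728/9) + 2507/8782 = 47114/(-19058/9) + 2507/8782 = 47114*(-9/19058) + 2507/8782 = -212013/9529 + 2507/8782 = -1838008963/83683678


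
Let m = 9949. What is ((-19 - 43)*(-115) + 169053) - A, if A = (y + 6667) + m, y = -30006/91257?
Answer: 4853878575/30419 ≈ 1.5957e+5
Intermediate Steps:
y = -10002/30419 (y = -30006*1/91257 = -10002/30419 ≈ -0.32881)
A = 505432102/30419 (A = (-10002/30419 + 6667) + 9949 = 202793471/30419 + 9949 = 505432102/30419 ≈ 16616.)
((-19 - 43)*(-115) + 169053) - A = ((-19 - 43)*(-115) + 169053) - 1*505432102/30419 = (-62*(-115) + 169053) - 505432102/30419 = (7130 + 169053) - 505432102/30419 = 176183 - 505432102/30419 = 4853878575/30419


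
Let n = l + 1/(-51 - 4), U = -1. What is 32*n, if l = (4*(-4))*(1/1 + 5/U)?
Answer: 112608/55 ≈ 2047.4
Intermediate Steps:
l = 64 (l = (4*(-4))*(1/1 + 5/(-1)) = -16*(1*1 + 5*(-1)) = -16*(1 - 5) = -16*(-4) = 64)
n = 3519/55 (n = 64 + 1/(-51 - 4) = 64 + 1/(-55) = 64 - 1/55 = 3519/55 ≈ 63.982)
32*n = 32*(3519/55) = 112608/55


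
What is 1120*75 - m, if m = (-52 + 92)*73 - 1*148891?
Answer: 229971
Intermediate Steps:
m = -145971 (m = 40*73 - 148891 = 2920 - 148891 = -145971)
1120*75 - m = 1120*75 - 1*(-145971) = 84000 + 145971 = 229971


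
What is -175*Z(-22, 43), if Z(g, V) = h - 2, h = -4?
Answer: 1050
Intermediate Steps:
Z(g, V) = -6 (Z(g, V) = -4 - 2 = -6)
-175*Z(-22, 43) = -175*(-6) = 1050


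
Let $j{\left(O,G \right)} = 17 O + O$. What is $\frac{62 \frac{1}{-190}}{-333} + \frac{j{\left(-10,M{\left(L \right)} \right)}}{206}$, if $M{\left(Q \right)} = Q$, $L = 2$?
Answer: $- \frac{2843957}{3258405} \approx -0.87281$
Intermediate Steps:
$j{\left(O,G \right)} = 18 O$
$\frac{62 \frac{1}{-190}}{-333} + \frac{j{\left(-10,M{\left(L \right)} \right)}}{206} = \frac{62 \frac{1}{-190}}{-333} + \frac{18 \left(-10\right)}{206} = 62 \left(- \frac{1}{190}\right) \left(- \frac{1}{333}\right) - \frac{90}{103} = \left(- \frac{31}{95}\right) \left(- \frac{1}{333}\right) - \frac{90}{103} = \frac{31}{31635} - \frac{90}{103} = - \frac{2843957}{3258405}$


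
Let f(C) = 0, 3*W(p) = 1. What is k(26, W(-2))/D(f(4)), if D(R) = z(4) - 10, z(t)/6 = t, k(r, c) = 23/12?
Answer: 23/168 ≈ 0.13690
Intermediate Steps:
W(p) = 1/3 (W(p) = (1/3)*1 = 1/3)
k(r, c) = 23/12 (k(r, c) = 23*(1/12) = 23/12)
z(t) = 6*t
D(R) = 14 (D(R) = 6*4 - 10 = 24 - 10 = 14)
k(26, W(-2))/D(f(4)) = (23/12)/14 = (23/12)*(1/14) = 23/168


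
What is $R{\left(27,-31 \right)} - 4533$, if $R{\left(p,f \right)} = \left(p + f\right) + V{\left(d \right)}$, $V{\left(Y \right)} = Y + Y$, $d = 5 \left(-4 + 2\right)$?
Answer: $-4557$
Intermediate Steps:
$d = -10$ ($d = 5 \left(-2\right) = -10$)
$V{\left(Y \right)} = 2 Y$
$R{\left(p,f \right)} = -20 + f + p$ ($R{\left(p,f \right)} = \left(p + f\right) + 2 \left(-10\right) = \left(f + p\right) - 20 = -20 + f + p$)
$R{\left(27,-31 \right)} - 4533 = \left(-20 - 31 + 27\right) - 4533 = -24 - 4533 = -4557$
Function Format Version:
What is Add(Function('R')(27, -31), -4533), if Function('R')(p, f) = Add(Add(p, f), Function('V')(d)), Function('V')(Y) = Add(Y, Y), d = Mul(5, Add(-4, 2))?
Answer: -4557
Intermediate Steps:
d = -10 (d = Mul(5, -2) = -10)
Function('V')(Y) = Mul(2, Y)
Function('R')(p, f) = Add(-20, f, p) (Function('R')(p, f) = Add(Add(p, f), Mul(2, -10)) = Add(Add(f, p), -20) = Add(-20, f, p))
Add(Function('R')(27, -31), -4533) = Add(Add(-20, -31, 27), -4533) = Add(-24, -4533) = -4557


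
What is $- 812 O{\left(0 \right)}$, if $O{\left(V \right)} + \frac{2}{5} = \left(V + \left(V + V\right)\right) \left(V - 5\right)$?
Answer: $\frac{1624}{5} \approx 324.8$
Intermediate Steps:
$O{\left(V \right)} = - \frac{2}{5} + 3 V \left(-5 + V\right)$ ($O{\left(V \right)} = - \frac{2}{5} + \left(V + \left(V + V\right)\right) \left(V - 5\right) = - \frac{2}{5} + \left(V + 2 V\right) \left(-5 + V\right) = - \frac{2}{5} + 3 V \left(-5 + V\right)$)
$- 812 O{\left(0 \right)} = - 812 \left(- \frac{2}{5} - 0 + 3 \cdot 0^{2}\right) = - 812 \left(- \frac{2}{5} + 0 + 3 \cdot 0\right) = - 812 \left(- \frac{2}{5} + 0 + 0\right) = \left(-812\right) \left(- \frac{2}{5}\right) = \frac{1624}{5}$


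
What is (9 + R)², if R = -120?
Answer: 12321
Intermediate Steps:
(9 + R)² = (9 - 120)² = (-111)² = 12321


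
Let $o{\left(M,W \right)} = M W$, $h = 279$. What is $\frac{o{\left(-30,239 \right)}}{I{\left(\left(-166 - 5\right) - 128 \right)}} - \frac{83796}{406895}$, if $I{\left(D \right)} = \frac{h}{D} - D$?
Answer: $- \frac{439890887481}{18131648095} \approx -24.261$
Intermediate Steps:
$I{\left(D \right)} = - D + \frac{279}{D}$ ($I{\left(D \right)} = \frac{279}{D} - D = - D + \frac{279}{D}$)
$\frac{o{\left(-30,239 \right)}}{I{\left(\left(-166 - 5\right) - 128 \right)}} - \frac{83796}{406895} = \frac{\left(-30\right) 239}{- (\left(-166 - 5\right) - 128) + \frac{279}{\left(-166 - 5\right) - 128}} - \frac{83796}{406895} = - \frac{7170}{- (-171 - 128) + \frac{279}{-171 - 128}} - \frac{83796}{406895} = - \frac{7170}{\left(-1\right) \left(-299\right) + \frac{279}{-299}} - \frac{83796}{406895} = - \frac{7170}{299 + 279 \left(- \frac{1}{299}\right)} - \frac{83796}{406895} = - \frac{7170}{299 - \frac{279}{299}} - \frac{83796}{406895} = - \frac{7170}{\frac{89122}{299}} - \frac{83796}{406895} = \left(-7170\right) \frac{299}{89122} - \frac{83796}{406895} = - \frac{1071915}{44561} - \frac{83796}{406895} = - \frac{439890887481}{18131648095}$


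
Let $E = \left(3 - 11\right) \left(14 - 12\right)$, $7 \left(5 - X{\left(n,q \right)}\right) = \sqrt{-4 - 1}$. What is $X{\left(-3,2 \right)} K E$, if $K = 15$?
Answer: $-1200 + \frac{240 i \sqrt{5}}{7} \approx -1200.0 + 76.665 i$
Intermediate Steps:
$X{\left(n,q \right)} = 5 - \frac{i \sqrt{5}}{7}$ ($X{\left(n,q \right)} = 5 - \frac{\sqrt{-4 - 1}}{7} = 5 - \frac{\sqrt{-5}}{7} = 5 - \frac{i \sqrt{5}}{7}$)
$E = -16$ ($E = \left(-8\right) 2 = -16$)
$X{\left(-3,2 \right)} K E = \left(5 - \frac{i \sqrt{5}}{7}\right) 15 \left(-16\right) = \left(75 - \frac{15 i \sqrt{5}}{7}\right) \left(-16\right) = -1200 + \frac{240 i \sqrt{5}}{7}$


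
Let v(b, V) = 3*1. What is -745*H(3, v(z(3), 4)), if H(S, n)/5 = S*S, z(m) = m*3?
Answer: -33525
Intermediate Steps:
z(m) = 3*m
v(b, V) = 3
H(S, n) = 5*S² (H(S, n) = 5*(S*S) = 5*S²)
-745*H(3, v(z(3), 4)) = -3725*3² = -3725*9 = -745*45 = -33525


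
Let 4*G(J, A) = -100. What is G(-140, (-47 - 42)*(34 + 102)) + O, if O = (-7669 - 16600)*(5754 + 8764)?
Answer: -352337367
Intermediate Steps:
G(J, A) = -25 (G(J, A) = (¼)*(-100) = -25)
O = -352337342 (O = -24269*14518 = -352337342)
G(-140, (-47 - 42)*(34 + 102)) + O = -25 - 352337342 = -352337367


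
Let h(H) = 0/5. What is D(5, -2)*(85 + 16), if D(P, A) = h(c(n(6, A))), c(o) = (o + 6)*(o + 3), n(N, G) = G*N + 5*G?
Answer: 0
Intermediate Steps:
n(N, G) = 5*G + G*N
c(o) = (3 + o)*(6 + o) (c(o) = (6 + o)*(3 + o) = (3 + o)*(6 + o))
h(H) = 0 (h(H) = 0*(⅕) = 0)
D(P, A) = 0
D(5, -2)*(85 + 16) = 0*(85 + 16) = 0*101 = 0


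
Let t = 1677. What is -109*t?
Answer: -182793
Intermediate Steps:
-109*t = -109*1677 = -182793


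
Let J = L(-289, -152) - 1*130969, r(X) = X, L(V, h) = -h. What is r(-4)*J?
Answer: 523268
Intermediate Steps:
J = -130817 (J = -1*(-152) - 1*130969 = 152 - 130969 = -130817)
r(-4)*J = -4*(-130817) = 523268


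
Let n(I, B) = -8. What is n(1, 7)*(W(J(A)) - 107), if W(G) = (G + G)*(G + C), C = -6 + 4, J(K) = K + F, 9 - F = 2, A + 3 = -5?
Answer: 808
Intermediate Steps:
A = -8 (A = -3 - 5 = -8)
F = 7 (F = 9 - 1*2 = 9 - 2 = 7)
J(K) = 7 + K (J(K) = K + 7 = 7 + K)
C = -2
W(G) = 2*G*(-2 + G) (W(G) = (G + G)*(G - 2) = (2*G)*(-2 + G) = 2*G*(-2 + G))
n(1, 7)*(W(J(A)) - 107) = -8*(2*(7 - 8)*(-2 + (7 - 8)) - 107) = -8*(2*(-1)*(-2 - 1) - 107) = -8*(2*(-1)*(-3) - 107) = -8*(6 - 107) = -8*(-101) = 808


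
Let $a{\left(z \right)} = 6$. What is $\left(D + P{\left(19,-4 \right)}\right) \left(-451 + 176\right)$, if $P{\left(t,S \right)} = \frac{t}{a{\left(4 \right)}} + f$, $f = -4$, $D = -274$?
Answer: $\frac{453475}{6} \approx 75579.0$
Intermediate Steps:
$P{\left(t,S \right)} = -4 + \frac{t}{6}$ ($P{\left(t,S \right)} = \frac{t}{6} - 4 = -4 + \frac{t}{6}$)
$\left(D + P{\left(19,-4 \right)}\right) \left(-451 + 176\right) = \left(-274 + \left(-4 + \frac{1}{6} \cdot 19\right)\right) \left(-451 + 176\right) = \left(-274 + \left(-4 + \frac{19}{6}\right)\right) \left(-275\right) = \left(-274 - \frac{5}{6}\right) \left(-275\right) = \left(- \frac{1649}{6}\right) \left(-275\right) = \frac{453475}{6}$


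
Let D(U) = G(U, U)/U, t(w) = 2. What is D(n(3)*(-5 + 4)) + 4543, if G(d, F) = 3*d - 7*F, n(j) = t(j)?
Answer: 4539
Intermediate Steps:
n(j) = 2
G(d, F) = -7*F + 3*d
D(U) = -4 (D(U) = (-7*U + 3*U)/U = (-4*U)/U = -4)
D(n(3)*(-5 + 4)) + 4543 = -4 + 4543 = 4539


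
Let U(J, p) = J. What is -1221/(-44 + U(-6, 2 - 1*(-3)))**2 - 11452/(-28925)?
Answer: -267497/2892500 ≈ -0.092479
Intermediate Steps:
-1221/(-44 + U(-6, 2 - 1*(-3)))**2 - 11452/(-28925) = -1221/(-44 - 6)**2 - 11452/(-28925) = -1221/((-50)**2) - 11452*(-1/28925) = -1221/2500 + 11452/28925 = -267497/2892500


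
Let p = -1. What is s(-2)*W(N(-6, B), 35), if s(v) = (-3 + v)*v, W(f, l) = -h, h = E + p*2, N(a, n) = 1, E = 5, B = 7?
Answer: -30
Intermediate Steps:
h = 3 (h = 5 - 1*2 = 5 - 2 = 3)
W(f, l) = -3 (W(f, l) = -1*3 = -3)
s(v) = v*(-3 + v)
s(-2)*W(N(-6, B), 35) = -2*(-3 - 2)*(-3) = -2*(-5)*(-3) = 10*(-3) = -30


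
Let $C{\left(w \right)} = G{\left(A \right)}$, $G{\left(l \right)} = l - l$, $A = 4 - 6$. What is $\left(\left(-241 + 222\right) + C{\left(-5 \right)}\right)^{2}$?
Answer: $361$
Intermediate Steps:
$A = -2$ ($A = 4 - 6 = -2$)
$G{\left(l \right)} = 0$
$C{\left(w \right)} = 0$
$\left(\left(-241 + 222\right) + C{\left(-5 \right)}\right)^{2} = \left(\left(-241 + 222\right) + 0\right)^{2} = \left(-19 + 0\right)^{2} = \left(-19\right)^{2} = 361$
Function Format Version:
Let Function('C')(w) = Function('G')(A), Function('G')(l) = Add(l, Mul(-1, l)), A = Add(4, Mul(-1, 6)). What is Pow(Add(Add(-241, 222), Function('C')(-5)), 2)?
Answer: 361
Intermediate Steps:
A = -2 (A = Add(4, -6) = -2)
Function('G')(l) = 0
Function('C')(w) = 0
Pow(Add(Add(-241, 222), Function('C')(-5)), 2) = Pow(Add(Add(-241, 222), 0), 2) = Pow(Add(-19, 0), 2) = Pow(-19, 2) = 361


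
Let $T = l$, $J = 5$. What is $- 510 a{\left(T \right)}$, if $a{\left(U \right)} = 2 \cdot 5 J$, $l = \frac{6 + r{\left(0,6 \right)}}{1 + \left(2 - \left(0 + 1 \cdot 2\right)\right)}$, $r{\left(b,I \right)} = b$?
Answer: $-25500$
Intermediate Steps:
$l = 6$ ($l = \frac{6 + 0}{1 + \left(2 - \left(0 + 1 \cdot 2\right)\right)} = \frac{6}{1 + \left(2 - \left(0 + 2\right)\right)} = \frac{6}{1 + \left(2 - 2\right)} = \frac{6}{1 + 0} = \frac{6}{1} = 6 \cdot 1 = 6$)
$T = 6$
$a{\left(U \right)} = 50$ ($a{\left(U \right)} = 2 \cdot 5 \cdot 5 = 10 \cdot 5 = 50$)
$- 510 a{\left(T \right)} = \left(-510\right) 50 = -25500$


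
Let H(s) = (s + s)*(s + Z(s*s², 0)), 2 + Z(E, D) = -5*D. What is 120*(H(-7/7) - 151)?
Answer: -17400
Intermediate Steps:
Z(E, D) = -2 - 5*D
H(s) = 2*s*(-2 + s) (H(s) = (s + s)*(s + (-2 - 5*0)) = (2*s)*(s + (-2 + 0)) = (2*s)*(s - 2) = (2*s)*(-2 + s) = 2*s*(-2 + s))
120*(H(-7/7) - 151) = 120*(2*(-7/7)*(-2 - 7/7) - 151) = 120*(2*(-7*⅐)*(-2 - 7*⅐) - 151) = 120*(2*(-1)*(-2 - 1) - 151) = 120*(2*(-1)*(-3) - 151) = 120*(6 - 151) = 120*(-145) = -17400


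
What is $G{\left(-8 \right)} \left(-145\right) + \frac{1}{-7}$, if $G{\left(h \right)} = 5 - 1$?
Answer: $- \frac{4061}{7} \approx -580.14$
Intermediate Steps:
$G{\left(h \right)} = 4$
$G{\left(-8 \right)} \left(-145\right) + \frac{1}{-7} = 4 \left(-145\right) + \frac{1}{-7} = -580 - \frac{1}{7} = - \frac{4061}{7}$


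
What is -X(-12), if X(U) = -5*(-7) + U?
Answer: -23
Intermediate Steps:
X(U) = 35 + U
-X(-12) = -(35 - 12) = -1*23 = -23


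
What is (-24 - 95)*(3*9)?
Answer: -3213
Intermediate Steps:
(-24 - 95)*(3*9) = -119*27 = -3213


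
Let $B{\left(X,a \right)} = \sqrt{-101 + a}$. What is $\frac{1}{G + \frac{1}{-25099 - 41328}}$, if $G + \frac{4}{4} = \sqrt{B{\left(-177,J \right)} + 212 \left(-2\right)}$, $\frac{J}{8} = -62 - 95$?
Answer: $- \frac{1}{\frac{66428}{66427} - \sqrt{-424 + i \sqrt{1357}}} \approx -0.00025038 - 0.048517 i$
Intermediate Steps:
$J = -1256$ ($J = 8 \left(-62 - 95\right) = 8 \left(-157\right) = -1256$)
$G = -1 + \sqrt{-424 + i \sqrt{1357}}$ ($G = -1 + \sqrt{\sqrt{-101 - 1256} + 212 \left(-2\right)} = -1 + \sqrt{\sqrt{-1357} - 424} = -1 + \sqrt{i \sqrt{1357} - 424} = -1 + \sqrt{-424 + i \sqrt{1357}} \approx -0.10635 + 20.611 i$)
$\frac{1}{G + \frac{1}{-25099 - 41328}} = \frac{1}{\left(-1 + \sqrt{-424 + i \sqrt{1357}}\right) + \frac{1}{-25099 - 41328}} = \frac{1}{\left(-1 + \sqrt{-424 + i \sqrt{1357}}\right) + \frac{1}{-66427}} = \frac{1}{\left(-1 + \sqrt{-424 + i \sqrt{1357}}\right) - \frac{1}{66427}} = \frac{1}{- \frac{66428}{66427} + \sqrt{-424 + i \sqrt{1357}}}$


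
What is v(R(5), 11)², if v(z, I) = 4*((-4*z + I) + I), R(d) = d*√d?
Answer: 39744 - 14080*√5 ≈ 8260.2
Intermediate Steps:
R(d) = d^(3/2)
v(z, I) = -16*z + 8*I (v(z, I) = 4*((I - 4*z) + I) = 4*(-4*z + 2*I) = -16*z + 8*I)
v(R(5), 11)² = (-80*√5 + 8*11)² = (-80*√5 + 88)² = (88 - 80*√5)²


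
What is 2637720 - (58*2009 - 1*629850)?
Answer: 3151048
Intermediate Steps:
2637720 - (58*2009 - 1*629850) = 2637720 - (116522 - 629850) = 2637720 - 1*(-513328) = 2637720 + 513328 = 3151048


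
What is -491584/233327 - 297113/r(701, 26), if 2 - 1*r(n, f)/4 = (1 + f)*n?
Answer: 32111576151/17662853900 ≈ 1.8180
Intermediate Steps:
r(n, f) = 8 - 4*n*(1 + f) (r(n, f) = 8 - 4*(1 + f)*n = 8 - 4*n*(1 + f))
-491584/233327 - 297113/r(701, 26) = -491584/233327 - 297113/(8 - 4*701 - 4*26*701) = -491584*1/233327 - 297113/(8 - 2804 - 72904) = -491584/233327 - 297113/(-75700) = -491584/233327 - 297113*(-1/75700) = -491584/233327 + 297113/75700 = 32111576151/17662853900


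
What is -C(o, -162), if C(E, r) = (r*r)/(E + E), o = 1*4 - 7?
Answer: 4374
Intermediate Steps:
o = -3 (o = 4 - 7 = -3)
C(E, r) = r²/(2*E) (C(E, r) = r²/((2*E)) = r²*(1/(2*E)) = r²/(2*E))
-C(o, -162) = -(-162)²/(2*(-3)) = -(-1)*26244/(2*3) = -1*(-4374) = 4374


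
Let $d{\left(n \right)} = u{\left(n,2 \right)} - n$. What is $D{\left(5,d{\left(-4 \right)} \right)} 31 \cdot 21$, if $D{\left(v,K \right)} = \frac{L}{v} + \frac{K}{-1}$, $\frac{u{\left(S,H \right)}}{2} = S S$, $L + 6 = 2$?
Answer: $- \frac{119784}{5} \approx -23957.0$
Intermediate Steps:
$L = -4$ ($L = -6 + 2 = -4$)
$u{\left(S,H \right)} = 2 S^{2}$ ($u{\left(S,H \right)} = 2 S S = 2 S^{2}$)
$d{\left(n \right)} = - n + 2 n^{2}$ ($d{\left(n \right)} = 2 n^{2} - n = - n + 2 n^{2}$)
$D{\left(v,K \right)} = - K - \frac{4}{v}$ ($D{\left(v,K \right)} = - \frac{4}{v} + \frac{K}{-1} = - \frac{4}{v} + K \left(-1\right) = - \frac{4}{v} - K = - K - \frac{4}{v}$)
$D{\left(5,d{\left(-4 \right)} \right)} 31 \cdot 21 = \left(- \left(-4\right) \left(-1 + 2 \left(-4\right)\right) - \frac{4}{5}\right) 31 \cdot 21 = \left(- \left(-4\right) \left(-1 - 8\right) - \frac{4}{5}\right) 31 \cdot 21 = \left(- \left(-4\right) \left(-9\right) - \frac{4}{5}\right) 31 \cdot 21 = \left(\left(-1\right) 36 - \frac{4}{5}\right) 31 \cdot 21 = \left(-36 - \frac{4}{5}\right) 31 \cdot 21 = \left(- \frac{184}{5}\right) 31 \cdot 21 = \left(- \frac{5704}{5}\right) 21 = - \frac{119784}{5}$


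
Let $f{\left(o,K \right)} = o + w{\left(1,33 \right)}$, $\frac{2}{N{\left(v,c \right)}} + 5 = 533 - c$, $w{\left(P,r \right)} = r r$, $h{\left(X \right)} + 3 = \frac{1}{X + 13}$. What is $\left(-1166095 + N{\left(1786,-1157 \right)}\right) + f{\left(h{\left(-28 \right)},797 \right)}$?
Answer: $- \frac{5889120826}{5055} \approx -1.165 \cdot 10^{6}$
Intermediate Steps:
$h{\left(X \right)} = -3 + \frac{1}{13 + X}$ ($h{\left(X \right)} = -3 + \frac{1}{X + 13} = -3 + \frac{1}{13 + X}$)
$w{\left(P,r \right)} = r^{2}$
$N{\left(v,c \right)} = \frac{2}{528 - c}$ ($N{\left(v,c \right)} = \frac{2}{-5 - \left(-533 + c\right)} = \frac{2}{528 - c}$)
$f{\left(o,K \right)} = 1089 + o$ ($f{\left(o,K \right)} = o + 33^{2} = o + 1089 = 1089 + o$)
$\left(-1166095 + N{\left(1786,-1157 \right)}\right) + f{\left(h{\left(-28 \right)},797 \right)} = \left(-1166095 - \frac{2}{-528 - 1157}\right) + \left(1089 + \frac{-38 - -84}{13 - 28}\right) = \left(-1166095 - \frac{2}{-1685}\right) + \left(1089 + \frac{-38 + 84}{-15}\right) = \left(-1166095 - - \frac{2}{1685}\right) + \left(1089 - \frac{46}{15}\right) = \left(-1166095 + \frac{2}{1685}\right) + \left(1089 - \frac{46}{15}\right) = - \frac{1964870073}{1685} + \frac{16289}{15} = - \frac{5889120826}{5055}$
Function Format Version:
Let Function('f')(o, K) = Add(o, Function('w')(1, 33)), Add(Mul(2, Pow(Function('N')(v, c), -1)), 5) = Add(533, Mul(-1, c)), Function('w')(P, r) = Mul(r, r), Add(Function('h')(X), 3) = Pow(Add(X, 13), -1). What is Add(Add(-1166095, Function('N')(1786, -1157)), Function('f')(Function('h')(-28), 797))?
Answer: Rational(-5889120826, 5055) ≈ -1.1650e+6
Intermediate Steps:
Function('h')(X) = Add(-3, Pow(Add(13, X), -1)) (Function('h')(X) = Add(-3, Pow(Add(X, 13), -1)) = Add(-3, Pow(Add(13, X), -1)))
Function('w')(P, r) = Pow(r, 2)
Function('N')(v, c) = Mul(2, Pow(Add(528, Mul(-1, c)), -1)) (Function('N')(v, c) = Mul(2, Pow(Add(-5, Add(533, Mul(-1, c))), -1)) = Mul(2, Pow(Add(528, Mul(-1, c)), -1)))
Function('f')(o, K) = Add(1089, o) (Function('f')(o, K) = Add(o, Pow(33, 2)) = Add(o, 1089) = Add(1089, o))
Add(Add(-1166095, Function('N')(1786, -1157)), Function('f')(Function('h')(-28), 797)) = Add(Add(-1166095, Mul(-2, Pow(Add(-528, -1157), -1))), Add(1089, Mul(Pow(Add(13, -28), -1), Add(-38, Mul(-3, -28))))) = Add(Add(-1166095, Mul(-2, Pow(-1685, -1))), Add(1089, Mul(Pow(-15, -1), Add(-38, 84)))) = Add(Add(-1166095, Mul(-2, Rational(-1, 1685))), Add(1089, Mul(Rational(-1, 15), 46))) = Add(Add(-1166095, Rational(2, 1685)), Add(1089, Rational(-46, 15))) = Add(Rational(-1964870073, 1685), Rational(16289, 15)) = Rational(-5889120826, 5055)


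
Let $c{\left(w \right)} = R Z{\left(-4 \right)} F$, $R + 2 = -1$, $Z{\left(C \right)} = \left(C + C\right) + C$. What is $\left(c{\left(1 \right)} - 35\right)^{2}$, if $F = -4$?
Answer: $32041$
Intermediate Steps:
$Z{\left(C \right)} = 3 C$ ($Z{\left(C \right)} = 2 C + C = 3 C$)
$R = -3$ ($R = -2 - 1 = -3$)
$c{\left(w \right)} = -144$ ($c{\left(w \right)} = - 3 \cdot 3 \left(-4\right) \left(-4\right) = \left(-3\right) \left(-12\right) \left(-4\right) = 36 \left(-4\right) = -144$)
$\left(c{\left(1 \right)} - 35\right)^{2} = \left(-144 - 35\right)^{2} = \left(-179\right)^{2} = 32041$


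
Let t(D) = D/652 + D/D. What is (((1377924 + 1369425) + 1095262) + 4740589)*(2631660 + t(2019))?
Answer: 3681860181687800/163 ≈ 2.2588e+13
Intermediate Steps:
t(D) = 1 + D/652 (t(D) = D*(1/652) + 1 = D/652 + 1 = 1 + D/652)
(((1377924 + 1369425) + 1095262) + 4740589)*(2631660 + t(2019)) = (((1377924 + 1369425) + 1095262) + 4740589)*(2631660 + (1 + (1/652)*2019)) = ((2747349 + 1095262) + 4740589)*(2631660 + (1 + 2019/652)) = (3842611 + 4740589)*(2631660 + 2671/652) = 8583200*(1715844991/652) = 3681860181687800/163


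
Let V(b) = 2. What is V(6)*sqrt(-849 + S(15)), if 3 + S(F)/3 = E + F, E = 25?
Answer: 6*I*sqrt(82) ≈ 54.332*I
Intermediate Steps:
S(F) = 66 + 3*F (S(F) = -9 + 3*(25 + F) = -9 + (75 + 3*F) = 66 + 3*F)
V(6)*sqrt(-849 + S(15)) = 2*sqrt(-849 + (66 + 3*15)) = 2*sqrt(-849 + (66 + 45)) = 2*sqrt(-849 + 111) = 2*sqrt(-738) = 2*(3*I*sqrt(82)) = 6*I*sqrt(82)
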